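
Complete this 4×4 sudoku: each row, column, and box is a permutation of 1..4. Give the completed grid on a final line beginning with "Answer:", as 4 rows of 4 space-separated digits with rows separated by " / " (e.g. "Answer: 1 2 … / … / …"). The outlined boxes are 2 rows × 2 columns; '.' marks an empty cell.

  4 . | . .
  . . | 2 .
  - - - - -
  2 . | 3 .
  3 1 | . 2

Step 1. [r2c4∈{1,3,4}] in row 2, 4 fits only at r2c4 ⇒ r2c4=4.
Step 2. [r1c4∈{1,3}] across col 4, 3 lands solely at r1c4. So r1c4=3.
Step 3. [r2c1∈{1}] nothing but 1 survives at r2c1 ⇒ r2c1=1.
Step 4. [r1c3∈{1}] r1c3 has the single candidate 1, so r1c3=1.
Step 5. [r3c4∈{1}] nothing but 1 survives at r3c4, so r3c4=1.
Step 6. [r3c2∈{4}] r3c2's peers cover all but 4 ⇒ r3c2=4.
Step 7. [r1c2∈{2}] nothing but 2 survives at r1c2. So r1c2=2.
Step 8. [r2c2∈{3}] r2c2 has the single candidate 3, so r2c2=3.
Step 9. [r4c3∈{4}] r4c3 has the single candidate 4 ⇒ r4c3=4.

Answer: 4 2 1 3 / 1 3 2 4 / 2 4 3 1 / 3 1 4 2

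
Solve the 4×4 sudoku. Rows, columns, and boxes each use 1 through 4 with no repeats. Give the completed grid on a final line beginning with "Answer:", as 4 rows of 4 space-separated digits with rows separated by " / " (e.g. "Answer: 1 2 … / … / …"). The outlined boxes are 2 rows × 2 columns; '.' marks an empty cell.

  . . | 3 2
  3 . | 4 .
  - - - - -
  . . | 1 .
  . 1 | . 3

Step 1. [r4c1∈{2,4}] in row 4, 4 fits only at r4c1 ⇒ r4c1=4.
Step 2. [r2c2∈{2}] r2c2 has the single candidate 2, so r2c2=2.
Step 3. [r1c1∈{1}] nothing but 1 survives at r1c1. So r1c1=1.
Step 4. [r1c2∈{4}] only 4 remains possible at r1c2, so r1c2=4.
Step 5. [r3c1∈{2}] r3c1's peers cover all but 2 ⇒ r3c1=2.
Step 6. [r2c4∈{1}] r2c4 has the single candidate 1 ⇒ r2c4=1.
Step 7. [r4c3∈{2}] nothing but 2 survives at r4c3, so r4c3=2.
Step 8. [r3c4∈{4}] r3c4's peers cover all but 4, so r3c4=4.
Step 9. [r3c2∈{3}] r3c2 is down to just 3. So r3c2=3.

Answer: 1 4 3 2 / 3 2 4 1 / 2 3 1 4 / 4 1 2 3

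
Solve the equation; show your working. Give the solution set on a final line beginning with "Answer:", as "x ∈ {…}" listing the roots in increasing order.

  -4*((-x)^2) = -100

Step 1. [-4*((-x)^2) = -100] LHS = -4·(…); ÷-4 both sides, so div: (-x)^2 = 25.
Step 2. [(-x)^2 = 25] 25 ≥ 0, LHS is (·)² — take ±√. So sqrt: -x = 5 or -5.
Step 3. [-x = 5 or -5] leading − — multiply by −1 ⇒ neg: x = -5 or 5.

Answer: x ∈ {-5, 5}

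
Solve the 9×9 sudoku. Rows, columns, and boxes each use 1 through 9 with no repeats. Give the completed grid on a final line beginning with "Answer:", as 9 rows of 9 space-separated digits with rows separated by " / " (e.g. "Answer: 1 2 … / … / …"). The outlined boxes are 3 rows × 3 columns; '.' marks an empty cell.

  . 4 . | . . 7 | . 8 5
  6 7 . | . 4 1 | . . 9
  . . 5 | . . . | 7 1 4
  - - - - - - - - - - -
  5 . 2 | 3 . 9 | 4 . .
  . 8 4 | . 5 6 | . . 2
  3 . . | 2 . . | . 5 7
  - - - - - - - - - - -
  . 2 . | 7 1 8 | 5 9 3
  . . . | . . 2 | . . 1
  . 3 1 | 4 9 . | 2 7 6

Step 1. [r3c2∈{9}] r3c2 has the single candidate 9 ⇒ r3c2=9.
Step 2. [r2c7∈{3}] only 3 remains possible at r2c7, so r2c7=3.
Step 3. [r8c3∈{6,7,8,9}] 7 has one home in col 3: r8c3 ⇒ r8c3=7.
Step 4. [r8c1∈{4,8,9}] across row 8, 9 lands solely at r8c1, so r8c1=9.
Step 5. [r6c5∈{8}] r6c5's peers cover all but 8 ⇒ r6c5=8.
Step 6. [r4c2∈{1,6}] row 4 places 1 nowhere but r4c2, so r4c2=1.
Step 7. [r8c5∈{3,6}] row 8 places 3 nowhere but r8c5, so r8c5=3.
Step 8. [r8c4∈{5,6}] box 8 places 6 nowhere but r8c4, so r8c4=6.
Step 9. [r6c7∈{1,6,9}] r6c7 is the only open cell in row 6 admitting 1, so r6c7=1.
Step 10. [r3c5∈{2,6}] row 3 places 6 nowhere but r3c5 ⇒ r3c5=6.
Step 11. [r3c4∈{8}] nothing but 8 survives at r3c4 ⇒ r3c4=8.
Step 12. [r3c1∈{2}] r3c1 has the single candidate 2. So r3c1=2.
Step 13. [r7c3∈{6}] r7c3 is down to just 6 ⇒ r7c3=6.
Step 14. [r4c5∈{7}] r4c5 is down to just 7 ⇒ r4c5=7.
Step 15. [r7c1∈{4}] nothing but 4 survives at r7c1, so r7c1=4.
Step 16. [r9c1∈{8}] nothing but 8 survives at r9c1, so r9c1=8.
Step 17. [r2c4∈{5}] r2c4 has the single candidate 5, so r2c4=5.
Step 18. [r1c7∈{6}] r1c7's peers cover all but 6, so r1c7=6.
Step 19. [r2c3∈{8}] r2c3's peers cover all but 8, so r2c3=8.
Step 20. [r6c3∈{9}] r6c3's peers cover all but 9. So r6c3=9.
Step 21. [r1c3∈{3}] r1c3's peers cover all but 3 ⇒ r1c3=3.
Step 22. [r4c9∈{8}] r4c9's peers cover all but 8 ⇒ r4c9=8.
Step 23. [r6c2∈{6}] nothing but 6 survives at r6c2. So r6c2=6.
Step 24. [r5c4∈{1}] r5c4's peers cover all but 1, so r5c4=1.
Step 25. [r5c1∈{7}] only 7 remains possible at r5c1, so r5c1=7.
Step 26. [r3c6∈{3}] r3c6 has the single candidate 3, so r3c6=3.
Step 27. [r1c1∈{1}] r1c1 has the single candidate 1. So r1c1=1.
Step 28. [r8c8∈{4}] r8c8's peers cover all but 4. So r8c8=4.
Step 29. [r4c8∈{6}] only 6 remains possible at r4c8 ⇒ r4c8=6.
Step 30. [r8c2∈{5}] only 5 remains possible at r8c2, so r8c2=5.
Step 31. [r9c6∈{5}] only 5 remains possible at r9c6, so r9c6=5.
Step 32. [r2c8∈{2}] r2c8's peers cover all but 2, so r2c8=2.
Step 33. [r1c5∈{2}] r1c5 has the single candidate 2 ⇒ r1c5=2.
Step 34. [r5c7∈{9}] r5c7 has the single candidate 9, so r5c7=9.
Step 35. [r5c8∈{3}] r5c8's peers cover all but 3. So r5c8=3.
Step 36. [r6c6∈{4}] r6c6 has the single candidate 4, so r6c6=4.
Step 37. [r8c7∈{8}] nothing but 8 survives at r8c7 ⇒ r8c7=8.
Step 38. [r1c4∈{9}] r1c4 has the single candidate 9 ⇒ r1c4=9.

Answer: 1 4 3 9 2 7 6 8 5 / 6 7 8 5 4 1 3 2 9 / 2 9 5 8 6 3 7 1 4 / 5 1 2 3 7 9 4 6 8 / 7 8 4 1 5 6 9 3 2 / 3 6 9 2 8 4 1 5 7 / 4 2 6 7 1 8 5 9 3 / 9 5 7 6 3 2 8 4 1 / 8 3 1 4 9 5 2 7 6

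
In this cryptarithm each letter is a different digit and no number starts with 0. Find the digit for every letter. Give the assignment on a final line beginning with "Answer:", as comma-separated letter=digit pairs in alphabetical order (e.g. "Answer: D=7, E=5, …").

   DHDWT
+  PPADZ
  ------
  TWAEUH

Step 1. [col 1: T + Z ≡ H (mod 10)] H=3 is one option consistent with column 1 (T + Z ≡ H (mod 10), carry-in 0) — take it ⇒ H=3.
Step 2. [col 1: T + Z ≡ H (mod 10)] column 1 (T + Z ≡ H (mod 10), carry-in 0) doesn't pin T yet; pick T=1 and continue ⇒ T=1.
Step 3. [col 1: T + Z ≡ H (mod 10)] in column 1 we have T+Z≡H with carry-in 0; given T=1, H=3 and digits 1,3 already taken and all letters distinct, that pins Z to 2. So Z=2.
Step 4. [col 2: W + D ≡ U (mod 10)] W=6 is one option consistent with column 2 (W + D ≡ U (mod 10), carry-in 0) — take it ⇒ W=6.
Step 5. [col 2: W + D ≡ U (mod 10)] column 2 (W + D ≡ U (mod 10), carry-in 0) doesn't pin D yet; pick D=8 and continue. So D=8.
Step 6. [col 2: W + D ≡ U (mod 10)] in column 2 we have W+D≡U with carry-in 0; given W=6, D=8 and digits 1,2,3,6,8 already taken and all letters distinct, that pins U to 4. So U=4.
Step 7. [col 3: D + A ≡ E (mod 10)] from column 3 (D=8, carry-in 1, digits 1,2,3,4,6,8 already taken and all letters distinct): E must equal 9 ⇒ E=9.
Step 8. [col 3: D + A ≡ E (mod 10)] in column 3 we have D+A≡E with carry-in 1; given D=8, E=9 and digits 1,2,3,4,6,8,9 already taken and all letters distinct, that pins A to 0. So A=0.
Step 9. [col 4: H + P ≡ A (mod 10)] column 4: given H=3, A=0, carry-in 0, and digits 0,1,2,3,4,6,8,9 already taken and all letters distinct, H+P≡A (mod 10) forces P=7 ⇒ P=7.

Answer: A=0, D=8, E=9, H=3, P=7, T=1, U=4, W=6, Z=2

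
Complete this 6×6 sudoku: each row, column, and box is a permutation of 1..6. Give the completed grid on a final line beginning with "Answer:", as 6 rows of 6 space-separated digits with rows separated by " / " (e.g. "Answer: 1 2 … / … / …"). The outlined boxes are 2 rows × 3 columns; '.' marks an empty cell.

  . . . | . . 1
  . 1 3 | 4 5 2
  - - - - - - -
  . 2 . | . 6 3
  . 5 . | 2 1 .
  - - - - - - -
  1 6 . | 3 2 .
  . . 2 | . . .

Step 1. [r3c1∈{4}] only 4 remains possible at r3c1, so r3c1=4.
Step 2. [r6c5∈{4}] nothing but 4 survives at r6c5, so r6c5=4.
Step 3. [r2c1∈{6}] nothing but 6 survives at r2c1, so r2c1=6.
Step 4. [r5c6∈{5}] only 5 remains possible at r5c6 ⇒ r5c6=5.
Step 5. [r6c1∈{3,5}] 5 has one home in row 6: r6c1, so r6c1=5.
Step 6. [r1c3∈{4,5}] across row 1, 5 lands solely at r1c3. So r1c3=5.
Step 7. [r6c6∈{6}] nothing but 6 survives at r6c6 ⇒ r6c6=6.
Step 8. [r1c1∈{2}] nothing but 2 survives at r1c1, so r1c1=2.
Step 9. [r4c6∈{4}] only 4 remains possible at r4c6 ⇒ r4c6=4.
Step 10. [r6c2∈{3}] nothing but 3 survives at r6c2. So r6c2=3.
Step 11. [r5c3∈{4}] nothing but 4 survives at r5c3. So r5c3=4.
Step 12. [r6c4∈{1}] r6c4 has the single candidate 1 ⇒ r6c4=1.
Step 13. [r1c2∈{4}] r1c2 is down to just 4 ⇒ r1c2=4.
Step 14. [r4c3∈{6}] r4c3 is down to just 6 ⇒ r4c3=6.
Step 15. [r3c4∈{5}] r3c4 is down to just 5. So r3c4=5.
Step 16. [r3c3∈{1}] r3c3's peers cover all but 1. So r3c3=1.
Step 17. [r4c1∈{3}] r4c1's peers cover all but 3. So r4c1=3.
Step 18. [r1c4∈{6}] r1c4 has the single candidate 6. So r1c4=6.
Step 19. [r1c5∈{3}] r1c5 has the single candidate 3 ⇒ r1c5=3.

Answer: 2 4 5 6 3 1 / 6 1 3 4 5 2 / 4 2 1 5 6 3 / 3 5 6 2 1 4 / 1 6 4 3 2 5 / 5 3 2 1 4 6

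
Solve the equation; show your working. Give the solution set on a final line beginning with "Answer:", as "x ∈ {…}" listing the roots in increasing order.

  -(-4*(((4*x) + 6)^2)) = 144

Step 1. [-(-4*(((4*x) + 6)^2)) = 144] LHS negated; negate both sides, so neg: -4*(((4*x) + 6)^2) = -144.
Step 2. [-4*(((4*x) + 6)^2) = -144] divide by the outer -4, so div: ((4*x) + 6)^2 = 36.
Step 3. [((4*x) + 6)^2 = 36] LHS squared, RHS 36 ≥ 0: apply √ (±), so sqrt: (4*x) + 6 = 6 or -6.
Step 4. [(4*x) + 6 = 6 or -6] subtract 6: x sits inside (… + 6). So sub: 4*x = 0 or -12.
Step 5. [4*x = 0 or -12] leading coefficient 4: divide by 4, so div: x = 0 or -3.

Answer: x ∈ {-3, 0}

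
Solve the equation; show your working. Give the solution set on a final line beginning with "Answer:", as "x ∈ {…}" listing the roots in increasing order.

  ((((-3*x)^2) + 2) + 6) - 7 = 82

Step 1. [((((-3*x)^2) + 2) + 6) - 7 = 82] 7 comes off first (add 7), so sub: (((-3*x)^2) + 2) + 6 = 89.
Step 2. [(((-3*x)^2) + 2) + 6 = 89] peel the +6: subtract 6 from each side, so sub: ((-3*x)^2) + 2 = 83.
Step 3. [((-3*x)^2) + 2 = 83] peel the +2: subtract 2 from each side ⇒ sub: (-3*x)^2 = 81.
Step 4. [(-3*x)^2 = 81] 81 ≥ 0, LHS is (·)² — take ±√ ⇒ sqrt: -3*x = 9 or -9.
Step 5. [-3*x = 9 or -9] leading coefficient -3: divide by -3 ⇒ div: x = -3 or 3.

Answer: x ∈ {-3, 3}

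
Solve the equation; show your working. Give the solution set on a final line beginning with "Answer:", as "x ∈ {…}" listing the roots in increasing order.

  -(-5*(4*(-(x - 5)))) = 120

Step 1. [-(-5*(4*(-(x - 5)))) = 120] LHS negated; negate both sides, so neg: -5*(4*(-(x - 5))) = -120.
Step 2. [-5*(4*(-(x - 5))) = -120] divide by the outer -5. So div: 4*(-(x - 5)) = 24.
Step 3. [4*(-(x - 5)) = 24] 4·(inner) — divide through by 4. So div: -(x - 5) = 6.
Step 4. [-(x - 5) = 6] leading − — multiply by −1. So neg: x - 5 = -6.
Step 5. [x - 5 = -6] the outer -5 inverts by adding 5, so sub: x = -1.

Answer: x ∈ {-1}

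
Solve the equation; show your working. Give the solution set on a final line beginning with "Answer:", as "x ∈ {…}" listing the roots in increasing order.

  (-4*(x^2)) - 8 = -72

Step 1. [(-4*(x^2)) - 8 = -72] the outer -8 inverts by adding 8, so sub: -4*(x^2) = -64.
Step 2. [-4*(x^2) = -64] leading coefficient -4: divide by -4 ⇒ div: x^2 = 16.
Step 3. [x^2 = 16] √ both sides: 16 ≥ 0 gives two branches ⇒ sqrt: x = 4 or -4.

Answer: x ∈ {-4, 4}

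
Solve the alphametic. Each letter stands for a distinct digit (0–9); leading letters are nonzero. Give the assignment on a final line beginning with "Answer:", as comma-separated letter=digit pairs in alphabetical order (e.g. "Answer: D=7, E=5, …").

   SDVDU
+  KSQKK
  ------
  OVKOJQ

Step 1. [O] O is the leading digit of a 6-digit sum of two 5-digit numbers; the final carry is exactly 1 ⇒ O=1.
Step 2. [col 1: U + K ≡ Q (mod 10)] U=6 is one option consistent with column 1 (U + K ≡ Q (mod 10), carry-in 0) — take it. So U=6.
Step 3. [col 1: U + K ≡ Q (mod 10)] K=3 is one option consistent with column 1 (U + K ≡ Q (mod 10), carry-in 0) — take it. So K=3.
Step 4. [col 1: U + K ≡ Q (mod 10)] in column 1 we have U+K≡Q with carry-in 0; given U=6, K=3 and digits 1,3,6 already taken and all letters distinct, that pins Q to 9. So Q=9.
Step 5. [col 2: D + K ≡ J (mod 10)] column 2 (D + K ≡ J (mod 10), carry-in 0) doesn't pin D yet; pick D=4 and continue. So D=4.
Step 6. [col 2: D + K ≡ J (mod 10)] from column 2 (D=4, K=3, carry-in 0, digits 1,3,4,6,9 already taken and all letters distinct): J must equal 7, so J=7.
Step 7. [col 3: V + Q ≡ O (mod 10)] in column 3 we have V+Q≡O with carry-in 0; given Q=9, O=1 and digits 1,3,4,6,7,9 already taken and all letters distinct, that pins V to 2. So V=2.
Step 8. [col 4: D + S ≡ K (mod 10)] in column 4 we have D+S≡K with carry-in 1; given D=4, K=3 and digits 1,2,3,4,6,7,9 already taken and all letters distinct, that pins S to 8. So S=8.

Answer: D=4, J=7, K=3, O=1, Q=9, S=8, U=6, V=2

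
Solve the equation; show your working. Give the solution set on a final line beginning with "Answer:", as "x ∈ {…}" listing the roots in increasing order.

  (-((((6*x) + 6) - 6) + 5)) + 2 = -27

Step 1. [(-((((6*x) + 6) - 6) + 5)) + 2 = -27] subtract 2: x sits inside (… + 2) ⇒ sub: -((((6*x) + 6) - 6) + 5) = -29.
Step 2. [-((((6*x) + 6) - 6) + 5) = -29] LHS negated; negate both sides ⇒ neg: (((6*x) + 6) - 6) + 5 = 29.
Step 3. [(((6*x) + 6) - 6) + 5 = 29] 5 comes off first (subtract 5) ⇒ sub: ((6*x) + 6) - 6 = 24.
Step 4. [((6*x) + 6) - 6 = 24] -6 is outermost — add 6 both sides, so sub: (6*x) + 6 = 30.
Step 5. [(6*x) + 6 = 30] 6 | LHS and 6 | 30: pull 6 out, so factor: x + 1 = 5.
Step 6. [x + 1 = 5] +1 is outermost — subtract 1 both sides. So sub: x = 4.

Answer: x ∈ {4}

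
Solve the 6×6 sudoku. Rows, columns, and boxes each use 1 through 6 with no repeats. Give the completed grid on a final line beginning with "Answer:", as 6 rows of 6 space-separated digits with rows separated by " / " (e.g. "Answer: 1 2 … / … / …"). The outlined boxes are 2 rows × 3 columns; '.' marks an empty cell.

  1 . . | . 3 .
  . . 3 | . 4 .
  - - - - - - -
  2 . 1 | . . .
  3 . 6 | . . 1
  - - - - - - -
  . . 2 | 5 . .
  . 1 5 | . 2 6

Step 1. [r2c1∈{5,6}] in col 1, 5 fits only at r2c1, so r2c1=5.
Step 2. [r2c6∈{2}] r2c6 has the single candidate 2 ⇒ r2c6=2.
Step 3. [r5c2∈{3,4,6}] col 2 places 3 nowhere but r5c2 ⇒ r5c2=3.
Step 4. [r3c6∈{3,4,5}] across col 6, 3 lands solely at r3c6. So r3c6=3.
Step 5. [r1c4∈{6}] only 6 remains possible at r1c4, so r1c4=6.
Step 6. [r3c4∈{4}] r3c4's peers cover all but 4. So r3c4=4.
Step 7. [r4c2∈{4,5}] r4c2 is the only open cell in row 4 admitting 4. So r4c2=4.
Step 8. [r4c5∈{5}] r4c5 is down to just 5, so r4c5=5.
Step 9. [r5c6∈{4}] r5c6 is down to just 4, so r5c6=4.
Step 10. [r6c1∈{4}] only 4 remains possible at r6c1 ⇒ r6c1=4.
Step 11. [r5c1∈{6}] r5c1 is down to just 6, so r5c1=6.
Step 12. [r5c5∈{1}] r5c5 has the single candidate 1, so r5c5=1.
Step 13. [r1c6∈{5}] nothing but 5 survives at r1c6, so r1c6=5.
Step 14. [r3c2∈{5}] r3c2 is down to just 5. So r3c2=5.
Step 15. [r2c2∈{6}] nothing but 6 survives at r2c2 ⇒ r2c2=6.
Step 16. [r3c5∈{6}] nothing but 6 survives at r3c5 ⇒ r3c5=6.
Step 17. [r6c4∈{3}] only 3 remains possible at r6c4 ⇒ r6c4=3.
Step 18. [r1c3∈{4}] r1c3's peers cover all but 4, so r1c3=4.
Step 19. [r1c2∈{2}] r1c2 is down to just 2 ⇒ r1c2=2.
Step 20. [r4c4∈{2}] r4c4's peers cover all but 2 ⇒ r4c4=2.
Step 21. [r2c4∈{1}] only 1 remains possible at r2c4 ⇒ r2c4=1.

Answer: 1 2 4 6 3 5 / 5 6 3 1 4 2 / 2 5 1 4 6 3 / 3 4 6 2 5 1 / 6 3 2 5 1 4 / 4 1 5 3 2 6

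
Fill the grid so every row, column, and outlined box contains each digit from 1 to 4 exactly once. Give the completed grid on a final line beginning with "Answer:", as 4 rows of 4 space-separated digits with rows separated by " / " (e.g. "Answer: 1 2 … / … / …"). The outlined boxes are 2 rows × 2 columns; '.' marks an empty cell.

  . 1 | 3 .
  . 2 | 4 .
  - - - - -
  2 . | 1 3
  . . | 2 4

Step 1. [r4c2∈{3}] nothing but 3 survives at r4c2, so r4c2=3.
Step 2. [r4c1∈{1}] r4c1 has the single candidate 1 ⇒ r4c1=1.
Step 3. [r3c2∈{4}] nothing but 4 survives at r3c2 ⇒ r3c2=4.
Step 4. [r1c1∈{4}] r1c1 has the single candidate 4, so r1c1=4.
Step 5. [r1c4∈{2}] r1c4 has the single candidate 2 ⇒ r1c4=2.
Step 6. [r2c4∈{1}] nothing but 1 survives at r2c4. So r2c4=1.
Step 7. [r2c1∈{3}] r2c1 has the single candidate 3. So r2c1=3.

Answer: 4 1 3 2 / 3 2 4 1 / 2 4 1 3 / 1 3 2 4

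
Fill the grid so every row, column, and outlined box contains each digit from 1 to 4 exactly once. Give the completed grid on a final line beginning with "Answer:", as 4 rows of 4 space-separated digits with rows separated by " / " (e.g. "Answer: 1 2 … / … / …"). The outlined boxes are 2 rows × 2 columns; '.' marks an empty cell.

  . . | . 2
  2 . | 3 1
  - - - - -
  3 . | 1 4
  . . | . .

Step 1. [r2c2∈{4}] r2c2's peers cover all but 4, so r2c2=4.
Step 2. [r1c1∈{1}] r1c1's peers cover all but 1, so r1c1=1.
Step 3. [r4c2∈{1,2}] row 4 places 1 nowhere but r4c2. So r4c2=1.
Step 4. [r1c3∈{4}] r1c3 has the single candidate 4. So r1c3=4.
Step 5. [r4c4∈{3}] r4c4 is down to just 3 ⇒ r4c4=3.
Step 6. [r4c3∈{2}] r4c3 has the single candidate 2. So r4c3=2.
Step 7. [r3c2∈{2}] r3c2 has the single candidate 2 ⇒ r3c2=2.
Step 8. [r1c2∈{3}] r1c2's peers cover all but 3, so r1c2=3.
Step 9. [r4c1∈{4}] r4c1 has the single candidate 4. So r4c1=4.

Answer: 1 3 4 2 / 2 4 3 1 / 3 2 1 4 / 4 1 2 3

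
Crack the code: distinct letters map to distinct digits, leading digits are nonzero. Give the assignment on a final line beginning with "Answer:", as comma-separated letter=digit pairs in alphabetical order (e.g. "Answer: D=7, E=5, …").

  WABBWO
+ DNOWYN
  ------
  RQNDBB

Step 1. [col 1: O + N ≡ B (mod 10)] no forcing yet in column 1 (carry-in 0); B=7 is free and consistent — try it ⇒ B=7.
Step 2. [col 1: O + N ≡ B (mod 10)] several values work for N in column 1 (O + N ≡ B (mod 10), carry-in 0); try N=2, so N=2.
Step 3. [col 1: O + N ≡ B (mod 10)] column 1 reads O+N+carry(0)=B with N=2, B=7; with digits 2,7 already taken and all letters distinct, the only value for O is 5. So O=5.
Step 4. [col 2: W + Y ≡ B (mod 10)] column 2 (W + Y ≡ B (mod 10), carry-in 0) doesn't pin W yet; pick W=1 and continue ⇒ W=1.
Step 5. [col 2: W + Y ≡ B (mod 10)] from column 2 (W=1, B=7, carry-in 0, digits 1,2,5,7 already taken and all letters distinct): Y must equal 6, so Y=6.
Step 6. [col 3: B + W ≡ D (mod 10)] column 3: given B=7, W=1, carry-in 0, and digits 1,2,5,6,7 already taken and all letters distinct, B+W≡D (mod 10) forces D=8. So D=8.
Step 7. [col 5: A + N ≡ Q (mod 10)] in column 5 we have A+N≡Q with carry-in 1; given N=2 and digits 1,2,5,6,7,8 already taken and all letters distinct, that pins Q to 3 ⇒ Q=3.
Step 8. [col 5: A + N ≡ Q (mod 10)] column 5 reads A+N+carry(1)=Q with N=2, Q=3; with digits 1,2,3,5,6,7,8 already taken and all letters distinct, the only value for A is 0 ⇒ A=0.
Step 9. [col 6: W + D ≡ R (mod 10)] column 6 reads W+D+carry(0)=R with W=1, D=8; with digits 0,1,2,3,5,6,7,8 already taken and all letters distinct, the only value for R is 9 ⇒ R=9.

Answer: A=0, B=7, D=8, N=2, O=5, Q=3, R=9, W=1, Y=6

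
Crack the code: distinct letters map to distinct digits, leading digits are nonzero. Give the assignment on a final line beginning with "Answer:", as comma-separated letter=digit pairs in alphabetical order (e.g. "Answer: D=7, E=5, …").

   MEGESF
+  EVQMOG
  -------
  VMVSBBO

Step 1. [col 1: F + G ≡ O (mod 10)] several values work for G in column 1 (F + G ≡ O (mod 10), carry-in 0); try G=7 ⇒ G=7.
Step 2. [col 1: F + G ≡ O (mod 10)] F=6 is one option consistent with column 1 (F + G ≡ O (mod 10), carry-in 0) — take it, so F=6.
Step 3. [V] adding two 6-digit numbers gives at most 6+1 digits, and here it does — V is that final carry and must be 1. So V=1.
Step 4. [col 1: F + G ≡ O (mod 10)] from column 1 (F=6, G=7, carry-in 0, digits 1,6,7 already taken and all letters distinct): O must equal 3. So O=3.
Step 5. [col 2: S + O ≡ B (mod 10)] column 2 (S + O ≡ B (mod 10), carry-in 1) doesn't pin S yet; pick S=0 and continue, so S=0.
Step 6. [col 2: S + O ≡ B (mod 10)] from column 2 (S=0, O=3, carry-in 1, digits 0,1,3,6,7 already taken and all letters distinct): B must equal 4 ⇒ B=4.
Step 7. [col 3: E + M ≡ B (mod 10)] M=5 is one option consistent with column 3 (E + M ≡ B (mod 10), carry-in 0) — take it ⇒ M=5.
Step 8. [col 3: E + M ≡ B (mod 10)] column 3: given M=5, B=4, carry-in 0, and digits 0,1,3,4,5,6,7 already taken and all letters distinct, E+M≡B (mod 10) forces E=9, so E=9.
Step 9. [col 4: G + Q ≡ S (mod 10)] in column 4 we have G+Q≡S with carry-in 1; given G=7, S=0 and digits 0,1,3,4,5,6,7,9 already taken and all letters distinct, that pins Q to 2, so Q=2.

Answer: B=4, E=9, F=6, G=7, M=5, O=3, Q=2, S=0, V=1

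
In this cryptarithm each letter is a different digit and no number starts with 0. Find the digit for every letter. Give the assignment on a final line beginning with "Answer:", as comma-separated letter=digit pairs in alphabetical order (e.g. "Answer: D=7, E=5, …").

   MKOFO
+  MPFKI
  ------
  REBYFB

Step 1. [R] R is the leading digit of a 6-digit sum of two 5-digit numbers; the final carry is exactly 1 ⇒ R=1.
Step 2. [col 1: O + I ≡ B (mod 10)] column 1 (O + I ≡ B (mod 10), carry-in 0) doesn't pin B yet; pick B=8 and continue, so B=8.
Step 3. [col 1: O + I ≡ B (mod 10)] several values work for I in column 1 (O + I ≡ B (mod 10), carry-in 0); try I=3. So I=3.
Step 4. [col 1: O + I ≡ B (mod 10)] column 1 reads O+I+carry(0)=B with I=3, B=8; with digits 1,3,8 already taken and all letters distinct, the only value for O is 5 ⇒ O=5.
Step 5. [col 2: F + K ≡ F (mod 10)] column 2 reads F+K+carry(0)=F with nothing yet; with digits 1,3,5,8 already taken and all letters distinct, the only value for K is 0 ⇒ K=0.
Step 6. [col 2: F + K ≡ F (mod 10)] several values work for F in column 2 (F + K ≡ F (mod 10), carry-in 0); try F=9, so F=9.
Step 7. [col 3: O + F ≡ Y (mod 10)] column 3: given O=5, F=9, carry-in 0, and digits 0,1,3,5,8,9 already taken and all letters distinct, O+F≡Y (mod 10) forces Y=4, so Y=4.
Step 8. [col 4: K + P ≡ B (mod 10)] in column 4 we have K+P≡B with carry-in 1; given K=0, B=8 and digits 0,1,3,4,5,8,9 already taken and all letters distinct, that pins P to 7. So P=7.
Step 9. [col 5: M + M ≡ E (mod 10)] column 5 reads M+M+carry(0)=E with nothing yet; with digits 0,1,3,4,5,7,8,9 already taken and all letters distinct, the only value for M is 6, so M=6.
Step 10. [col 5: M + M ≡ E (mod 10)] column 5: given M=6, carry-in 0, and digits 0,1,3,4,5,6,7,8,9 already taken and all letters distinct, M+M≡E (mod 10) forces E=2. So E=2.

Answer: B=8, E=2, F=9, I=3, K=0, M=6, O=5, P=7, R=1, Y=4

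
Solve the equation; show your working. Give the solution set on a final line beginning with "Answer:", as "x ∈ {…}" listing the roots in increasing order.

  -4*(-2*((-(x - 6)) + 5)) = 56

Step 1. [-4*(-2*((-(x - 6)) + 5)) = 56] -4·(inner) — divide through by -4 ⇒ div: -2*((-(x - 6)) + 5) = -14.
Step 2. [-2*((-(x - 6)) + 5) = -14] -2 out front; divide by -2, so div: (-(x - 6)) + 5 = 7.
Step 3. [(-(x - 6)) + 5 = 7] 5 comes off first (subtract 5), so sub: -(x - 6) = 2.
Step 4. [-(x - 6) = 2] leading − — multiply by −1, so neg: x - 6 = -2.
Step 5. [x - 6 = -2] the outer -6 inverts by adding 6, so sub: x = 4.

Answer: x ∈ {4}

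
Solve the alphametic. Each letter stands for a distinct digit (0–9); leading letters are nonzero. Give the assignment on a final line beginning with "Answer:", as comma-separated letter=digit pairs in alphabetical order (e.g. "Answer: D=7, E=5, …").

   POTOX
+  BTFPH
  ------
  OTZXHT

Step 1. [O] O is the leading digit of a 6-digit sum of two 5-digit numbers; the final carry is exactly 1. So O=1.
Step 2. [col 1: X + H ≡ T (mod 10)] several values work for X in column 1 (X + H ≡ T (mod 10), carry-in 0); try X=5. So X=5.
Step 3. [col 1: X + H ≡ T (mod 10)] column 1 (X + H ≡ T (mod 10), carry-in 0) doesn't pin T yet; pick T=3 and continue ⇒ T=3.
Step 4. [col 1: X + H ≡ T (mod 10)] column 1 reads X+H+carry(0)=T with X=5, T=3; with digits 1,3,5 already taken and all letters distinct, the only value for H is 8 ⇒ H=8.
Step 5. [col 2: O + P ≡ H (mod 10)] column 2: given O=1, H=8, carry-in 1, and digits 1,3,5,8 already taken and all letters distinct, O+P≡H (mod 10) forces P=6, so P=6.
Step 6. [col 3: T + F ≡ X (mod 10)] from column 3 (T=3, X=5, carry-in 0, digits 1,3,5,6,8 already taken and all letters distinct): F must equal 2. So F=2.
Step 7. [col 4: O + T ≡ Z (mod 10)] column 4: given O=1, T=3, carry-in 0, and digits 1,2,3,5,6,8 already taken and all letters distinct, O+T≡Z (mod 10) forces Z=4 ⇒ Z=4.
Step 8. [col 5: P + B ≡ T (mod 10)] column 5: given P=6, T=3, carry-in 0, and digits 1,2,3,4,5,6,8 already taken and all letters distinct, P+B≡T (mod 10) forces B=7. So B=7.

Answer: B=7, F=2, H=8, O=1, P=6, T=3, X=5, Z=4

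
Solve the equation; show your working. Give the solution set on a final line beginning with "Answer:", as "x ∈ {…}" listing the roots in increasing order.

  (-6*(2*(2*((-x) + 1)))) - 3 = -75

Step 1. [(-6*(2*(2*((-x) + 1)))) - 3 = -75] peel the -3: add 3 from each side, so sub: -6*(2*(2*((-x) + 1))) = -72.
Step 2. [-6*(2*(2*((-x) + 1))) = -72] -6 out front; divide by -6 ⇒ div: 2*(2*((-x) + 1)) = 12.
Step 3. [2*(2*((-x) + 1)) = 12] 2 out front; divide by 2. So div: 2*((-x) + 1) = 6.
Step 4. [2*((-x) + 1) = 6] 2 out front; divide by 2. So div: (-x) + 1 = 3.
Step 5. [(-x) + 1 = 3] peel the +1: subtract 1 from each side ⇒ sub: -x = 2.
Step 6. [-x = 2] LHS negated; negate both sides, so neg: x = -2.

Answer: x ∈ {-2}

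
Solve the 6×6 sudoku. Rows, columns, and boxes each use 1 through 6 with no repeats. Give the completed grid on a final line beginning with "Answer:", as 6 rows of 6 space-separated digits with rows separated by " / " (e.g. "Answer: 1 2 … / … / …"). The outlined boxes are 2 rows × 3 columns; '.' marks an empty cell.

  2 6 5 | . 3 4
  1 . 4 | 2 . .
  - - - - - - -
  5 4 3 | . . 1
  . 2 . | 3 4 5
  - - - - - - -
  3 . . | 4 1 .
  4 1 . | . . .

Step 1. [r2c6∈{6}] r2c6 is down to just 6, so r2c6=6.
Step 2. [r5c3∈{2,6}] in row 5, 6 fits only at r5c3, so r5c3=6.
Step 3. [r3c4∈{6}] only 6 remains possible at r3c4. So r3c4=6.
Step 4. [r6c5∈{2,5,6}] 6 has one home in row 6: r6c5, so r6c5=6.
Step 5. [r6c3∈{2}] r6c3's peers cover all but 2. So r6c3=2.
Step 6. [r1c4∈{1}] r1c4's peers cover all but 1, so r1c4=1.
Step 7. [r3c5∈{2}] r3c5 has the single candidate 2. So r3c5=2.
Step 8. [r2c2∈{3}] only 3 remains possible at r2c2, so r2c2=3.
Step 9. [r5c2∈{5}] r5c2 has the single candidate 5, so r5c2=5.
Step 10. [r6c6∈{3}] r6c6 is down to just 3, so r6c6=3.
Step 11. [r4c3∈{1}] r4c3's peers cover all but 1 ⇒ r4c3=1.
Step 12. [r4c1∈{6}] nothing but 6 survives at r4c1, so r4c1=6.
Step 13. [r6c4∈{5}] nothing but 5 survives at r6c4, so r6c4=5.
Step 14. [r5c6∈{2}] r5c6's peers cover all but 2 ⇒ r5c6=2.
Step 15. [r2c5∈{5}] nothing but 5 survives at r2c5 ⇒ r2c5=5.

Answer: 2 6 5 1 3 4 / 1 3 4 2 5 6 / 5 4 3 6 2 1 / 6 2 1 3 4 5 / 3 5 6 4 1 2 / 4 1 2 5 6 3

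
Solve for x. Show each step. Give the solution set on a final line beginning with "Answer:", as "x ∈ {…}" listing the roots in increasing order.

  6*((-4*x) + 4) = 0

Step 1. [6*((-4*x) + 4) = 0] 6 out front; divide by 6 ⇒ div: (-4*x) + 4 = 0.
Step 2. [(-4*x) + 4 = 0] 4 comes off first (subtract 4). So sub: -4*x = -4.
Step 3. [-4*x = -4] LHS = -4·(…); ÷-4 both sides. So div: x = 1.

Answer: x ∈ {1}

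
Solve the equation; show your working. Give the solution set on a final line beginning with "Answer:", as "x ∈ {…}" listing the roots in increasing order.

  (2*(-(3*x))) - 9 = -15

Step 1. [(2*(-(3*x))) - 9 = -15] peel the -9: add 9 from each side, so sub: 2*(-(3*x)) = -6.
Step 2. [2*(-(3*x)) = -6] LHS = 2·(…); ÷2 both sides. So div: -(3*x) = -3.
Step 3. [-(3*x) = -3] flip signs both sides. So neg: 3*x = 3.
Step 4. [3*x = 3] leading coefficient 3: divide by 3. So div: x = 1.

Answer: x ∈ {1}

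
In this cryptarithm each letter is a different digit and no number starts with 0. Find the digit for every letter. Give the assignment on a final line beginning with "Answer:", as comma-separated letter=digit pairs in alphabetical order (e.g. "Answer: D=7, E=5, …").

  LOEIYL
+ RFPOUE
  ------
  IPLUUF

Step 1. [col 1: L + E ≡ F (mod 10)] several values work for E in column 1 (L + E ≡ F (mod 10), carry-in 0); try E=4, so E=4.
Step 2. [col 1: L + E ≡ F (mod 10)] several values work for L in column 1 (L + E ≡ F (mod 10), carry-in 0); try L=3. So L=3.
Step 3. [col 1: L + E ≡ F (mod 10)] from column 1 (L=3, E=4, carry-in 0, digits 3,4 already taken and all letters distinct): F must equal 7. So F=7.
Step 4. [col 2: Y + U ≡ U (mod 10)] column 2: given nothing yet, carry-in 0, and digits 3,4,7 already taken and all letters distinct, Y+U≡U (mod 10) forces Y=0, so Y=0.
Step 5. [col 2: Y + U ≡ U (mod 10)] U=6 is one option consistent with column 2 (Y + U ≡ U (mod 10), carry-in 0) — take it, so U=6.
Step 6. [col 3: I + O ≡ U (mod 10)] several values work for I in column 3 (I + O ≡ U (mod 10), carry-in 0); try I=5. So I=5.
Step 7. [col 3: I + O ≡ U (mod 10)] from column 3 (I=5, U=6, carry-in 0, digits 0,3,4,5,6,7 already taken and all letters distinct): O must equal 1, so O=1.
Step 8. [col 4: E + P ≡ L (mod 10)] column 4: given E=4, L=3, carry-in 0, and digits 0,1,3,4,5,6,7 already taken and all letters distinct, E+P≡L (mod 10) forces P=9 ⇒ P=9.
Step 9. [col 6: L + R ≡ I (mod 10)] column 6: given L=3, I=5, carry-in 0, and digits 0,1,3,4,5,6,7,9 already taken and all letters distinct, L+R≡I (mod 10) forces R=2 ⇒ R=2.

Answer: E=4, F=7, I=5, L=3, O=1, P=9, R=2, U=6, Y=0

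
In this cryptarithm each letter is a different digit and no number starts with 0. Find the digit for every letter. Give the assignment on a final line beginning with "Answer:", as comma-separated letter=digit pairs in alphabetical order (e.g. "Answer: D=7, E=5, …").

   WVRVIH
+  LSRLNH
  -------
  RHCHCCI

Step 1. [R] R is the leading digit of a 7-digit sum of two 6-digit numbers; the final carry is exactly 1. So R=1.
Step 2. [col 1: H + H ≡ I (mod 10)] column 1 (H + H ≡ I (mod 10), carry-in 0) doesn't pin I yet; pick I=6 and continue, so I=6.
Step 3. [col 1: H + H ≡ I (mod 10)] H=3 is one option consistent with column 1 (H + H ≡ I (mod 10), carry-in 0) — take it, so H=3.
Step 4. [col 2: I + N ≡ C (mod 10)] no forcing yet in column 2 (carry-in 0); N=4 is free and consistent — try it. So N=4.
Step 5. [col 2: I + N ≡ C (mod 10)] in column 2 we have I+N≡C with carry-in 0; given I=6, N=4 and digits 1,3,4,6 already taken and all letters distinct, that pins C to 0, so C=0.
Step 6. [col 3: V + L ≡ C (mod 10)] several values work for L in column 3 (V + L ≡ C (mod 10), carry-in 1); try L=7. So L=7.
Step 7. [col 3: V + L ≡ C (mod 10)] from column 3 (L=7, C=0, carry-in 1, digits 0,1,3,4,6,7 already taken and all letters distinct): V must equal 2, so V=2.
Step 8. [col 5: V + S ≡ C (mod 10)] column 5 reads V+S+carry(0)=C with V=2, C=0; with digits 0,1,2,3,4,6,7 already taken and all letters distinct, the only value for S is 8, so S=8.
Step 9. [col 6: W + L ≡ H (mod 10)] column 6 reads W+L+carry(1)=H with L=7, H=3; with digits 0,1,2,3,4,6,7,8 already taken and all letters distinct, the only value for W is 5. So W=5.

Answer: C=0, H=3, I=6, L=7, N=4, R=1, S=8, V=2, W=5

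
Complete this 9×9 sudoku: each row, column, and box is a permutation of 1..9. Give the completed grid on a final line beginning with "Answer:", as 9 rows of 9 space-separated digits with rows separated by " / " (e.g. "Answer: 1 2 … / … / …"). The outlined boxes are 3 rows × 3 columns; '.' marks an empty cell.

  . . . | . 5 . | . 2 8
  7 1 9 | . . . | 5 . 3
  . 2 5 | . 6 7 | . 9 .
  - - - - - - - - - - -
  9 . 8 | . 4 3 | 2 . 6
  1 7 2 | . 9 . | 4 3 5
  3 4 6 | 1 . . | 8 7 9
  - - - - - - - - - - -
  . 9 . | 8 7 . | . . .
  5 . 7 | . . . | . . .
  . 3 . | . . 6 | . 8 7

Step 1. [r3c7∈{1}] r3c7's peers cover all but 1 ⇒ r3c7=1.
Step 2. [r3c9∈{4}] r3c9 is down to just 4, so r3c9=4.
Step 3. [r9c4∈{2,4,5,9}] across row 9, 5 lands solely at r9c4 ⇒ r9c4=5.
Step 4. [r6c5∈{2}] only 2 remains possible at r6c5, so r6c5=2.
Step 5. [r1c6∈{1,4,9}] r1c6 is the only open cell in row 1 admitting 1, so r1c6=1.
Step 6. [r8c6∈{2,4,9}] in col 6, 9 fits only at r8c6, so r8c6=9.
Step 7. [r2c8∈{6}] r2c8 is down to just 6 ⇒ r2c8=6.
Step 8. [r8c5∈{1,3}] in col 5, 3 fits only at r8c5. So r8c5=3.
Step 9. [r9c1∈{2,4}] across row 9, 2 lands solely at r9c1, so r9c1=2.
Step 10. [r9c3∈{1,4}] row 9 places 4 nowhere but r9c3, so r9c3=4.
Step 11. [r7c1∈{6}] only 6 remains possible at r7c1. So r7c1=6.
Step 12. [r4c8∈{1}] r4c8 has the single candidate 1 ⇒ r4c8=1.
Step 13. [r8c9∈{1,2}] in row 8, 1 fits only at r8c9 ⇒ r8c9=1.
Step 14. [r8c4∈{2,4}] in row 8, 2 fits only at r8c4. So r8c4=2.
Step 15. [r2c6∈{2,4,8}] across row 2, 2 lands solely at r2c6. So r2c6=2.
Step 16. [r1c4∈{3,4,9}] r1c4 is the only open cell in row 1 admitting 9, so r1c4=9.
Step 17. [r7c8∈{4,5}] row 7 places 5 nowhere but r7c8, so r7c8=5.
Step 18. [r7c3∈{1}] only 1 remains possible at r7c3. So r7c3=1.
Step 19. [r5c4∈{6}] nothing but 6 survives at r5c4. So r5c4=6.
Step 20. [r3c1∈{8}] r3c1 has the single candidate 8, so r3c1=8.
Step 21. [r9c5∈{1}] r9c5 has the single candidate 1 ⇒ r9c5=1.
Step 22. [r2c5∈{8}] r2c5 has the single candidate 8 ⇒ r2c5=8.
Step 23. [r8c8∈{4}] r8c8 is down to just 4, so r8c8=4.
Step 24. [r4c4∈{7}] r4c4 has the single candidate 7. So r4c4=7.
Step 25. [r3c4∈{3}] r3c4 has the single candidate 3, so r3c4=3.
Step 26. [r8c2∈{8}] nothing but 8 survives at r8c2. So r8c2=8.
Step 27. [r4c2∈{5}] r4c2 has the single candidate 5. So r4c2=5.
Step 28. [r7c6∈{4}] nothing but 4 survives at r7c6 ⇒ r7c6=4.
Step 29. [r1c1∈{4}] nothing but 4 survives at r1c1 ⇒ r1c1=4.
Step 30. [r9c7∈{9}] r9c7 has the single candidate 9. So r9c7=9.
Step 31. [r6c6∈{5}] only 5 remains possible at r6c6. So r6c6=5.
Step 32. [r5c6∈{8}] r5c6's peers cover all but 8. So r5c6=8.
Step 33. [r8c7∈{6}] only 6 remains possible at r8c7, so r8c7=6.
Step 34. [r2c4∈{4}] r2c4's peers cover all but 4, so r2c4=4.
Step 35. [r7c9∈{2}] nothing but 2 survives at r7c9. So r7c9=2.
Step 36. [r7c7∈{3}] r7c7 has the single candidate 3. So r7c7=3.
Step 37. [r1c7∈{7}] r1c7 has the single candidate 7, so r1c7=7.
Step 38. [r1c3∈{3}] r1c3 is down to just 3 ⇒ r1c3=3.
Step 39. [r1c2∈{6}] only 6 remains possible at r1c2, so r1c2=6.

Answer: 4 6 3 9 5 1 7 2 8 / 7 1 9 4 8 2 5 6 3 / 8 2 5 3 6 7 1 9 4 / 9 5 8 7 4 3 2 1 6 / 1 7 2 6 9 8 4 3 5 / 3 4 6 1 2 5 8 7 9 / 6 9 1 8 7 4 3 5 2 / 5 8 7 2 3 9 6 4 1 / 2 3 4 5 1 6 9 8 7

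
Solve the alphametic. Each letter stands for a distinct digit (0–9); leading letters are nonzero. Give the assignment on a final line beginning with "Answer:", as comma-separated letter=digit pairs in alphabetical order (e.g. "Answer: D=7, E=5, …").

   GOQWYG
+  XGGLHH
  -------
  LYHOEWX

Step 1. [col 1: G + H ≡ X (mod 10)] G=8 is one option consistent with column 1 (G + H ≡ X (mod 10), carry-in 0) — take it ⇒ G=8.
Step 2. [col 1: G + H ≡ X (mod 10)] X=4 is one option consistent with column 1 (G + H ≡ X (mod 10), carry-in 0) — take it ⇒ X=4.
Step 3. [L] the sum has 7 digits but both addends have 6; that extra leading digit L is the final carry, namely 1, so L=1.
Step 4. [col 1: G + H ≡ X (mod 10)] column 1: given G=8, X=4, carry-in 0, and digits 1,4,8 already taken and all letters distinct, G+H≡X (mod 10) forces H=6. So H=6.
Step 5. [col 2: Y + H ≡ W (mod 10)] several values work for Y in column 2 (Y + H ≡ W (mod 10), carry-in 1); try Y=3. So Y=3.
Step 6. [col 2: Y + H ≡ W (mod 10)] column 2 reads Y+H+carry(1)=W with Y=3, H=6; with digits 1,3,4,6,8 already taken and all letters distinct, the only value for W is 0 ⇒ W=0.
Step 7. [col 3: W + L ≡ E (mod 10)] column 3 reads W+L+carry(1)=E with W=0, L=1; with digits 0,1,3,4,6,8 already taken and all letters distinct, the only value for E is 2 ⇒ E=2.
Step 8. [col 4: Q + G ≡ O (mod 10)] no forcing yet in column 4 (carry-in 0); Q=9 is free and consistent — try it, so Q=9.
Step 9. [col 4: Q + G ≡ O (mod 10)] from column 4 (Q=9, G=8, carry-in 0, digits 0,1,2,3,4,6,8,9 already taken and all letters distinct): O must equal 7, so O=7.

Answer: E=2, G=8, H=6, L=1, O=7, Q=9, W=0, X=4, Y=3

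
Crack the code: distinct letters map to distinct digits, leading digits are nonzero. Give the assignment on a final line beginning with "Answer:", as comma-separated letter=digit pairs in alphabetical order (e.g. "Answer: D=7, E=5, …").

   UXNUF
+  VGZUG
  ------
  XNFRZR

Step 1. [col 1: F + G ≡ R (mod 10)] F=4 is one option consistent with column 1 (F + G ≡ R (mod 10), carry-in 0) — take it ⇒ F=4.
Step 2. [col 1: F + G ≡ R (mod 10)] column 1 (F + G ≡ R (mod 10), carry-in 0) doesn't pin R yet; pick R=7 and continue ⇒ R=7.
Step 3. [X] the sum has 6 digits but both addends have 5; that extra leading digit X is the final carry, namely 1 ⇒ X=1.
Step 4. [col 1: F + G ≡ R (mod 10)] column 1 reads F+G+carry(0)=R with F=4, R=7; with digits 1,4,7 already taken and all letters distinct, the only value for G is 3 ⇒ G=3.
Step 5. [col 2: U + U ≡ Z (mod 10)] several values work for Z in column 2 (U + U ≡ Z (mod 10), carry-in 0); try Z=6. So Z=6.
Step 6. [col 2: U + U ≡ Z (mod 10)] from column 2 (Z=6, carry-in 0, digits 1,3,4,6,7 already taken and all letters distinct): U must equal 8, so U=8.
Step 7. [col 3: N + Z ≡ R (mod 10)] column 3: given Z=6, R=7, carry-in 1, and digits 1,3,4,6,7,8 already taken and all letters distinct, N+Z≡R (mod 10) forces N=0, so N=0.
Step 8. [col 5: U + V ≡ N (mod 10)] column 5 reads U+V+carry(0)=N with U=8, N=0; with digits 0,1,3,4,6,7,8 already taken and all letters distinct, the only value for V is 2. So V=2.

Answer: F=4, G=3, N=0, R=7, U=8, V=2, X=1, Z=6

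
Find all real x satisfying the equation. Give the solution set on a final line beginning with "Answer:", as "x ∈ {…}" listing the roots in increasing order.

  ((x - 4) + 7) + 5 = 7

Step 1. [((x - 4) + 7) + 5 = 7] subtract 5: x sits inside (… + 5). So sub: (x - 4) + 7 = 2.
Step 2. [(x - 4) + 7 = 2] 7 comes off first (subtract 7). So sub: x - 4 = -5.
Step 3. [x - 4 = -5] the outer -4 inverts by adding 4. So sub: x = -1.

Answer: x ∈ {-1}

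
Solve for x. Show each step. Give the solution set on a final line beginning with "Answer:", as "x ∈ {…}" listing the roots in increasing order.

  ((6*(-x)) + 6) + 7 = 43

Step 1. [((6*(-x)) + 6) + 7 = 43] the outer +7 inverts by subtracting 7. So sub: (6*(-x)) + 6 = 36.
Step 2. [(6*(-x)) + 6 = 36] common factor 6 (LHS and 36) — divide through ⇒ factor: (-x) + 1 = 6.
Step 3. [(-x) + 1 = 6] subtract 1: x sits inside (… + 1) ⇒ sub: -x = 5.
Step 4. [-x = 5] LHS negated; negate both sides. So neg: x = -5.

Answer: x ∈ {-5}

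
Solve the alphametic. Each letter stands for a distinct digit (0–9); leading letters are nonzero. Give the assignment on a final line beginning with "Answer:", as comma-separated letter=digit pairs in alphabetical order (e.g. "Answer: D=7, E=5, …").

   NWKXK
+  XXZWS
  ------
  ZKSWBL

Step 1. [col 1: K + S ≡ L (mod 10)] several values work for S in column 1 (K + S ≡ L (mod 10), carry-in 0); try S=8. So S=8.
Step 2. [col 1: K + S ≡ L (mod 10)] several values work for K in column 1 (K + S ≡ L (mod 10), carry-in 0); try K=2, so K=2.
Step 3. [Z] adding two 5-digit numbers gives at most 5+1 digits, and here it does — Z is that final carry and must be 1, so Z=1.
Step 4. [col 1: K + S ≡ L (mod 10)] from column 1 (K=2, S=8, carry-in 0, digits 1,2,8 already taken and all letters distinct): L must equal 0, so L=0.
Step 5. [col 2: X + W ≡ B (mod 10)] X=5 is one option consistent with column 2 (X + W ≡ B (mod 10), carry-in 1) — take it ⇒ X=5.
Step 6. [col 2: X + W ≡ B (mod 10)] several values work for B in column 2 (X + W ≡ B (mod 10), carry-in 1); try B=9, so B=9.
Step 7. [col 2: X + W ≡ B (mod 10)] from column 2 (X=5, B=9, carry-in 1, digits 0,1,2,5,8,9 already taken and all letters distinct): W must equal 3 ⇒ W=3.
Step 8. [col 5: N + X ≡ K (mod 10)] from column 5 (X=5, K=2, carry-in 0, digits 0,1,2,3,5,8,9 already taken and all letters distinct): N must equal 7. So N=7.

Answer: B=9, K=2, L=0, N=7, S=8, W=3, X=5, Z=1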